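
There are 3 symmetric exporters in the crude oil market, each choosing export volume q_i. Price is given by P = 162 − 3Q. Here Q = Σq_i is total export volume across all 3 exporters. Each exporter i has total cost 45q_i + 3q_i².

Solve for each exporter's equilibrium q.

A representative exporter's profit is π_i = q_i(162 − 3Q) − 45q_i − 3q_i², with Q = q_i + Σ_{j≠i} q_j.
First-order condition: 117 − 12q_i − 3Σ_{j≠i} q_j = 0.
In a symmetric equilibrium every exporter chooses the same q, so Σ_{j≠i} q_j = 2q. The condition becomes 117 − 18q = 0, giving q = 117/18 = 6.5.

6.5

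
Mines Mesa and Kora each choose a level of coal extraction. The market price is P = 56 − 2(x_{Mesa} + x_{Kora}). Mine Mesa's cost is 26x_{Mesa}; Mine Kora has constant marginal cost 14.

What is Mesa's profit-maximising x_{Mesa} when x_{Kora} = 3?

Mine Mesa's profit: π = x_{Mesa}(56 − 2(x_{Mesa} + x_{Kora})) − 26x_{Mesa}.
∂π/∂x_{Mesa} = 30 − 4x_{Mesa} − 2x_{Kora} = 0, so x_{Mesa} = 7.5 − 0.5x_{Kora}.
At x_{Kora} = 3: x_{Mesa} = 7.5 − 0.5·3 = 6.

6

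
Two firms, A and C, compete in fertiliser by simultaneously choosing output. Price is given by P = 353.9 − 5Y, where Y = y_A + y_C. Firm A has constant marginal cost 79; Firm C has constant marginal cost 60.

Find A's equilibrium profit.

1455.218

Firm A's profit: π = y_A(353.9 − 5(y_A + y_C)) − 79y_A.
∂π/∂y_A = 274.9 − 10y_A − 5y_C = 0, so y_A = 27.49 − 0.5y_C.
By the same steps for C: y_C = 29.39 − 0.5y_A.
Solving the two reaction functions simultaneously: (1 − (−0.5)(−0.5))y_A = 27.49 − 0.5·29.39, so 0.75y_A = 12.795 and y_A = 17.06.
Then y_C = 29.39 − 0.5·17.06 = 20.86.
Price P = 353.9 − 5·37.92 = 164.3.
A's profit: (164.3 − 79)·17.06 = 1455.218.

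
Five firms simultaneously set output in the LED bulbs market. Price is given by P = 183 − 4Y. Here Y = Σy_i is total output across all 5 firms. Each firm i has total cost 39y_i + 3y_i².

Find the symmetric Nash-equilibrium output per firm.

4.8

A representative firm's profit is π_i = y_i(183 − 4Y) − 39y_i − 3y_i², with Y = y_i + Σ_{j≠i} y_j.
First-order condition: 144 − 14y_i − 4Σ_{j≠i} y_j = 0.
Imposing symmetry (y_j = y for all j) turns Σ_{j≠i} y_j into 4y, so 144 = 30y and y = 4.8.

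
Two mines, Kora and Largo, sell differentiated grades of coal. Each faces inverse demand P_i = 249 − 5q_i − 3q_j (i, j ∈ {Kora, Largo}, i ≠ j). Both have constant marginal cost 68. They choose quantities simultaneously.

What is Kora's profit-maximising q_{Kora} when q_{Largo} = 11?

14.8

Mine Kora's profit: π = q_{Kora}(249 − 5q_{Kora} − 3q_{Largo}) − 68q_{Kora}.
∂π/∂q_{Kora} = 181 − 10q_{Kora} − 3q_{Largo} = 0 ⇒ q_{Kora} = 18.1 − 0.3q_{Largo}.
At q_{Largo} = 11: q_{Kora} = 18.1 − 0.3·11 = 14.8.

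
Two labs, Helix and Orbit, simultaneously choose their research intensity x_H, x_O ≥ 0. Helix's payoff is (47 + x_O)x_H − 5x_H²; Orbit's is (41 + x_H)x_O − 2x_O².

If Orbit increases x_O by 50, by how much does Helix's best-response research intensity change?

5

Expanding Helix's payoff: 47x_H + x_Ox_H − 5x_H².
∂π/∂x_H = 47 + x_O − 10x_H = 0, so x_H = 4.7 + 0.1x_O.
The reaction-function slope is 0.1, so a 50-unit rise in x_O moves x_H by 0.1 × 50 = 5. Helix's best response rises — the actions are strategic complements.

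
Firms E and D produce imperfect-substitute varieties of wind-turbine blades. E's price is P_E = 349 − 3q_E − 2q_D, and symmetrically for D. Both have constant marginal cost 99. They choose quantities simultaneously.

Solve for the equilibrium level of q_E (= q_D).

31.25

Firm E's profit: π = q_E(349 − 3q_E − 2q_D) − 99q_E.
∂π/∂q_E = 250 − 6q_E − 2q_D = 0 ⇒ q_E = 125/3 − (1/3)q_D.
Setting q_E = q_D in the reaction function: q_E = 125/3 − (1/3)q_E, so q_E = (125/3) / (4/3) = 31.25.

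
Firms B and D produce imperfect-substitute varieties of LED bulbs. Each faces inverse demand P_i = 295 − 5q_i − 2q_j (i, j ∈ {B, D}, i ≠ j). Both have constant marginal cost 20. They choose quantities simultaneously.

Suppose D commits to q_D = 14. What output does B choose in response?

Firm B's profit: π = q_B(295 − 5q_B − 2q_D) − 20q_B.
∂π/∂q_B = 275 − 10q_B − 2q_D = 0 ⇒ q_B = 27.5 − 0.2q_D.
At q_D = 14: q_B = 27.5 − 0.2·14 = 24.7.

24.7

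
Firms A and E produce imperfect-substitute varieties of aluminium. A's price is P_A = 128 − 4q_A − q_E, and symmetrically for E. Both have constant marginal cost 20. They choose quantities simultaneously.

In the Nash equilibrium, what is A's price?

Firm A's profit: π = q_A(128 − 4q_A − q_E) − 20q_A.
∂π/∂q_A = 108 − 8q_A − q_E = 0 ⇒ q_A = 13.5 − 0.125q_E.
Setting q_A = q_E in the reaction function: q_A = 13.5 − 0.125q_A, so q_A = 13.5 / 1.125 = 12.
P_A = 128 − 4·12 − 12 = 68.

68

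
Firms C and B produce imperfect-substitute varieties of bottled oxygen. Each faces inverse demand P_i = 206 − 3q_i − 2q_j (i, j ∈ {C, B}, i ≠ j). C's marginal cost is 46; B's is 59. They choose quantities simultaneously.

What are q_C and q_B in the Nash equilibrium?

20.8125, 17.5625

Firm C's profit: π = q_C(206 − 3q_C − 2q_B) − 46q_C.
∂π/∂q_C = 160 − 6q_C − 2q_B = 0 ⇒ q_C = 80/3 − (1/3)q_B.
Similarly q_B = 24.5 − (1/3)q_C.
Substituting the second reaction function into the first: q_C = 80/3 − (1/3)(24.5 − (1/3)q_C), which gives (8/9)q_C = 18.5 ⇒ q_C = 20.8125.
Then q_B = 24.5 − (1/3)·20.8125 = 17.5625.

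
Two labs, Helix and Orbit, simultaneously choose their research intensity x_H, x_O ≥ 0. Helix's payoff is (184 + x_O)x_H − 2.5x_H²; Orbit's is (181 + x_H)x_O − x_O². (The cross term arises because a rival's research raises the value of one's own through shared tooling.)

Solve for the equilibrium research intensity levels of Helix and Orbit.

Expanding Helix's payoff: 184x_H + x_Ox_H − 2.5x_H².
∂π/∂x_H = 184 + x_O − 5x_H = 0, so x_H = 36.8 + 0.2x_O.
Likewise for Orbit: x_O = 90.5 + 0.5x_H.
Plugging x_O into Helix's best response: x_H = 36.8 + 0.2(90.5 + 0.5x_H) ⇒ 0.9x_H = 54.9, so x_H = 61.
Then x_O = 90.5 + 0.5·61 = 121.

61, 121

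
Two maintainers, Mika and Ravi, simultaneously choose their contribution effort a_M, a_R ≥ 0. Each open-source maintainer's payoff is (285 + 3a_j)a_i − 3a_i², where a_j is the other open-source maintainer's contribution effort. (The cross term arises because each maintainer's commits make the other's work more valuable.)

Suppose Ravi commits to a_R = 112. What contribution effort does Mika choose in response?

103.5

Mika's payoff is (285 + 3a_R)a_M − 3a_M².
∂π/∂a_M = 285 + 3a_R − 6a_M = 0, so a_M = 47.5 + 0.5a_R.
At a_R = 112: a_M = 47.5 + 0.5·112 = 103.5.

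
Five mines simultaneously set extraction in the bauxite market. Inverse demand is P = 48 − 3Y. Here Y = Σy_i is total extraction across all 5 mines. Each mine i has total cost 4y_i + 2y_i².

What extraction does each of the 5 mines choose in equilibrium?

A representative mine's profit is π_i = y_i(48 − 3Y) − 4y_i − 2y_i², with Y = y_i + Σ_{j≠i} y_j.
First-order condition: 44 − 10y_i − 3Σ_{j≠i} y_j = 0.
With identical mines, set every y_j = y: then 44 − 10y − 12y = 0, i.e. y = 44/22 = 2.

2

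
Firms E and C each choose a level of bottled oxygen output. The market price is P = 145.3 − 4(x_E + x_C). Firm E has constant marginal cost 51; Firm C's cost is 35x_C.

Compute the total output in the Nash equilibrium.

Firm E's profit: π = x_E(145.3 − 4(x_E + x_C)) − 51x_E.
∂π/∂x_E = 94.3 − 8x_E − 4x_C = 0, so x_E = 11.7875 − 0.5x_C.
By the same steps for C: x_C = 13.7875 − 0.5x_E.
Substituting the second reaction function into the first: x_E = 11.7875 − 0.5(13.7875 − 0.5x_E), which gives 0.75x_E = 783/160 ⇒ x_E = 6.525.
Then x_C = 13.7875 − 0.5·6.525 = 10.525.
Total output: 6.525 + 10.525 = 17.05.

17.05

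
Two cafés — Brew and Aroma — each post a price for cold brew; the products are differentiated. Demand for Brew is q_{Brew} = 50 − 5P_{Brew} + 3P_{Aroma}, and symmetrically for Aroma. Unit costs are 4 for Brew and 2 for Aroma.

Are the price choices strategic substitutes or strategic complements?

strategic complements

Brew's profit: π = (P_{Brew} − 4)(50 − 5P_{Brew} + 3P_{Aroma}).
∂π/∂P_{Brew} = 70 − 10P_{Brew} + 3P_{Aroma} = 0 ⇒ P_{Brew} = 7 + 0.3P_{Aroma}.
The best-response slope dP_{Brew}/dP_{Aroma} = 0.3 > 0: the reaction function is upward-sloping, so the choices are strategic complements.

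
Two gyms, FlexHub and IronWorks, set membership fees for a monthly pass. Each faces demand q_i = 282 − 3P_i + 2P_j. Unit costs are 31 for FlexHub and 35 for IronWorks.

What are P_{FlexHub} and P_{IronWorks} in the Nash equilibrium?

94.5, 96

FlexHub's profit: π = (P_{FlexHub} − 31)(282 − 3P_{FlexHub} + 2P_{IronWorks}).
∂π/∂P_{FlexHub} = 375 − 6P_{FlexHub} + 2P_{IronWorks} = 0 ⇒ P_{FlexHub} = 62.5 + (1/3)P_{IronWorks}.
Similarly P_{IronWorks} = 64.5 + (1/3)P_{FlexHub}.
Plugging P_{IronWorks} into FlexHub's best response: P_{FlexHub} = 62.5 + (1/3)(64.5 + (1/3)P_{FlexHub}) ⇒ (8/9)P_{FlexHub} = 84, so P_{FlexHub} = 94.5.
Then P_{IronWorks} = 64.5 + (1/3)·94.5 = 96.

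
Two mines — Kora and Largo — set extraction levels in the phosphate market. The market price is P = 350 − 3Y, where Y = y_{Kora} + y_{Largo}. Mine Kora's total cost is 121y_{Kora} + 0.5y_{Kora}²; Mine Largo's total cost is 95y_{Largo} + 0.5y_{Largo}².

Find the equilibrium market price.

Mine Kora's profit: π = y_{Kora}(350 − 3(y_{Kora} + y_{Largo})) − 121y_{Kora} − 0.5y_{Kora}².
∂π/∂y_{Kora} = 229 − 7y_{Kora} − 3y_{Largo} = 0, so y_{Kora} = 229/7 − (3/7)y_{Largo}.
By the same steps for Largo: y_{Largo} = 255/7 − (3/7)y_{Kora}.
Plugging y_{Largo} into Kora's best response: y_{Kora} = 229/7 − (3/7)(255/7 − (3/7)y_{Kora}) ⇒ (40/49)y_{Kora} = 838/49, so y_{Kora} = 20.95.
Then y_{Largo} = 255/7 − (3/7)·20.95 = 27.45.
Equilibrium price: P = 350 − 3·48.4 = 204.8.

204.8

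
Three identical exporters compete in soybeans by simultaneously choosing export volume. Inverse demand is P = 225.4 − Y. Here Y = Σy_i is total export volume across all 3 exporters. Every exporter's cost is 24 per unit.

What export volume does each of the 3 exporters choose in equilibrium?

A representative exporter's profit is π_i = y_i(225.4 − Y) − 24y_i, with Y = y_i + Σ_{j≠i} y_j.
First-order condition: 201.4 − 2y_i − Σ_{j≠i} y_j = 0.
In a symmetric equilibrium every exporter chooses the same y, so Σ_{j≠i} y_j = 2y. The condition becomes 201.4 − 4y = 0, giving y = 201.4/4 = 50.35.

50.35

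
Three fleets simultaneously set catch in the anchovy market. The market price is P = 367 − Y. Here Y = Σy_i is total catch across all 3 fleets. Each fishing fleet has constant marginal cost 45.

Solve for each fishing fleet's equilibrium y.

80.5

A representative fishing fleet's profit is π_i = y_i(367 − Y) − 45y_i, with Y = y_i + Σ_{j≠i} y_j.
First-order condition: 322 − 2y_i − Σ_{j≠i} y_j = 0.
In a symmetric equilibrium every fishing fleet chooses the same y, so Σ_{j≠i} y_j = 2y. The condition becomes 322 − 4y = 0, giving y = 322/4 = 80.5.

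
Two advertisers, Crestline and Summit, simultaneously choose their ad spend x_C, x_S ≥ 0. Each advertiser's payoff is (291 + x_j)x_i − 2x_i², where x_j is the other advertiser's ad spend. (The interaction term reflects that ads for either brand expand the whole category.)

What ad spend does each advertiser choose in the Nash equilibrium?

97

Crestline's payoff is (291 + x_S)x_C − 2x_C².
∂π/∂x_C = 291 + x_S − 4x_C = 0, so x_C = 72.75 + 0.25x_S.
By symmetry x_S = x_C; substituting into the reaction function, 0.75x_C = 72.75 and x_C = 97.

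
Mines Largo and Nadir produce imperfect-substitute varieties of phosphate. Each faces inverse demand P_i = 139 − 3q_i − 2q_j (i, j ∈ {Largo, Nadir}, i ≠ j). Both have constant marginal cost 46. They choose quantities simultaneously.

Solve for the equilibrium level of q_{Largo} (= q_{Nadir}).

11.625

Mine Largo's profit: π = q_{Largo}(139 − 3q_{Largo} − 2q_{Nadir}) − 46q_{Largo}.
∂π/∂q_{Largo} = 93 − 6q_{Largo} − 2q_{Nadir} = 0 ⇒ q_{Largo} = 15.5 − (1/3)q_{Nadir}.
The game is symmetric, so in equilibrium q_{Nadir} = q_{Largo}: the reaction function gives (4/3)q_{Largo} = 15.5, hence q_{Largo} = 11.625.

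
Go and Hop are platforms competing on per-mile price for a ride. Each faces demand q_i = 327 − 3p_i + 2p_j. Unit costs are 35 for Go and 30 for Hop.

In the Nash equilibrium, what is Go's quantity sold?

216.1875

Go's profit: π = (p_{Go} − 35)(327 − 3p_{Go} + 2p_{Hop}).
∂π/∂p_{Go} = 432 − 6p_{Go} + 2p_{Hop} = 0 ⇒ p_{Go} = 72 + (1/3)p_{Hop}.
Similarly p_{Hop} = 69.5 + (1/3)p_{Go}.
Substituting the second reaction function into the first: p_{Go} = 72 + (1/3)(69.5 + (1/3)p_{Go}), which gives (8/9)p_{Go} = 571/6 ⇒ p_{Go} = 107.0625.
Then p_{Hop} = 69.5 + (1/3)·107.0625 = 105.1875.
q_{Go} = 327 − 3·107.0625 + 2·105.1875 = 216.1875.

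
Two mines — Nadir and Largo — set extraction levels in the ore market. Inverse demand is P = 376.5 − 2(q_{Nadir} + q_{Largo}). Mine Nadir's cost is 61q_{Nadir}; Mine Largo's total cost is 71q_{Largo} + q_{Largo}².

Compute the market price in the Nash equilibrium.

Mine Nadir's profit: π = q_{Nadir}(376.5 − 2(q_{Nadir} + q_{Largo})) − 61q_{Nadir}.
∂π/∂q_{Nadir} = 315.5 − 4q_{Nadir} − 2q_{Largo} = 0, so q_{Nadir} = 78.875 − 0.5q_{Largo}.
For Largo: ∂π/∂q_{Largo} = 305.5 − 6q_{Largo} − 2q_{Nadir} = 0 ⇒ q_{Largo} = 611/12 − (1/3)q_{Nadir}.
Substituting the second reaction function into the first: q_{Nadir} = 78.875 − 0.5(611/12 − (1/3)q_{Nadir}), which gives (5/6)q_{Nadir} = 641/12 ⇒ q_{Nadir} = 64.1.
Then q_{Largo} = 611/12 − (1/3)·64.1 = 29.55.
Equilibrium price: P = 376.5 − 2·93.65 = 189.2.

189.2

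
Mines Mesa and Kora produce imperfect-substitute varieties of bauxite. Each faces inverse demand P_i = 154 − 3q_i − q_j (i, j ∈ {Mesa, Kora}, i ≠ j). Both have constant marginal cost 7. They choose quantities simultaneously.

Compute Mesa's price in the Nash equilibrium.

70

Mine Mesa's profit: π = q_{Mesa}(154 − 3q_{Mesa} − q_{Kora}) − 7q_{Mesa}.
∂π/∂q_{Mesa} = 147 − 6q_{Mesa} − q_{Kora} = 0 ⇒ q_{Mesa} = 24.5 − (1/6)q_{Kora}.
Setting q_{Mesa} = q_{Kora} in the reaction function: q_{Mesa} = 24.5 − (1/6)q_{Mesa}, so q_{Mesa} = 24.5 / (7/6) = 21.
P_{Mesa} = 154 − 3·21 − 21 = 70.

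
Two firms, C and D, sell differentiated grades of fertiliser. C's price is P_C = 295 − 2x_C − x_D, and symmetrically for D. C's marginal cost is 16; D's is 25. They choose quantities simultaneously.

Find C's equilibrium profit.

Firm C's profit: π = x_C(295 − 2x_C − x_D) − 16x_C.
∂π/∂x_C = 279 − 4x_C − x_D = 0 ⇒ x_C = 69.75 − 0.25x_D.
Similarly x_D = 67.5 − 0.25x_C.
Substituting the second reaction function into the first: x_C = 69.75 − 0.25(67.5 − 0.25x_C), which gives 0.9375x_C = 52.875 ⇒ x_C = 56.4.
Then x_D = 67.5 − 0.25·56.4 = 53.4.
P_C = 295 − 2·56.4 − 53.4 = 128.8.
Profit = (128.8 − 16)·56.4 = 6361.92.

6361.92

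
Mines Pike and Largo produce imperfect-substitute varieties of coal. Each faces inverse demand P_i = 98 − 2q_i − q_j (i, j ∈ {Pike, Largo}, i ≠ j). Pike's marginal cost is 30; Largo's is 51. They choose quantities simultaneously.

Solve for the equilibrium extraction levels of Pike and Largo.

15, 8

Mine Pike's profit: π = q_{Pike}(98 − 2q_{Pike} − q_{Largo}) − 30q_{Pike}.
∂π/∂q_{Pike} = 68 − 4q_{Pike} − q_{Largo} = 0 ⇒ q_{Pike} = 17 − 0.25q_{Largo}.
Similarly q_{Largo} = 11.75 − 0.25q_{Pike}.
Plugging q_{Largo} into Pike's best response: q_{Pike} = 17 − 0.25(11.75 − 0.25q_{Pike}) ⇒ 0.9375q_{Pike} = 14.0625, so q_{Pike} = 15.
Then q_{Largo} = 11.75 − 0.25·15 = 8.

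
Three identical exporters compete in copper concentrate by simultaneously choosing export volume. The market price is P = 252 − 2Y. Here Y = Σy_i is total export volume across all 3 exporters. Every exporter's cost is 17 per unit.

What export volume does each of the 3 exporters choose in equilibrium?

A representative exporter's profit is π_i = y_i(252 − 2Y) − 17y_i, with Y = y_i + Σ_{j≠i} y_j.
First-order condition: 235 − 4y_i − 2Σ_{j≠i} y_j = 0.
In a symmetric equilibrium every exporter chooses the same y, so Σ_{j≠i} y_j = 2y. The condition becomes 235 − 8y = 0, giving y = 235/8 = 29.375.

29.375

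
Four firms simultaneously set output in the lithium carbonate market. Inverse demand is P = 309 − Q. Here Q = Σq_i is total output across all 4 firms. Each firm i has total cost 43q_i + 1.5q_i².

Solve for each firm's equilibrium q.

33.25

A representative firm's profit is π_i = q_i(309 − Q) − 43q_i − 1.5q_i², with Q = q_i + Σ_{j≠i} q_j.
First-order condition: 266 − 5q_i − Σ_{j≠i} q_j = 0.
In a symmetric equilibrium every firm chooses the same q, so Σ_{j≠i} q_j = 3q. The condition becomes 266 − 8q = 0, giving q = 266/8 = 33.25.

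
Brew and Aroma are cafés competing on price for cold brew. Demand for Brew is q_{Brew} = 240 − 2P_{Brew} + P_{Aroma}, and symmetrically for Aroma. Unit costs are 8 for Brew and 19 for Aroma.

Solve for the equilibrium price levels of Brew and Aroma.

Brew's profit: π = (P_{Brew} − 8)(240 − 2P_{Brew} + P_{Aroma}).
∂π/∂P_{Brew} = 256 − 4P_{Brew} + P_{Aroma} = 0 ⇒ P_{Brew} = 64 + 0.25P_{Aroma}.
Similarly P_{Aroma} = 69.5 + 0.25P_{Brew}.
Plugging P_{Aroma} into Brew's best response: P_{Brew} = 64 + 0.25(69.5 + 0.25P_{Brew}) ⇒ 0.9375P_{Brew} = 81.375, so P_{Brew} = 86.8.
Then P_{Aroma} = 69.5 + 0.25·86.8 = 91.2.

86.8, 91.2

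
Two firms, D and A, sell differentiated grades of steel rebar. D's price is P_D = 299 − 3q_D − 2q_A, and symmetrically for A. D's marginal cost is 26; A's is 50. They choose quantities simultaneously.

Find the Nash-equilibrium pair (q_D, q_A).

Firm D's profit: π = q_D(299 − 3q_D − 2q_A) − 26q_D.
∂π/∂q_D = 273 − 6q_D − 2q_A = 0 ⇒ q_D = 45.5 − (1/3)q_A.
Similarly q_A = 41.5 − (1/3)q_D.
Substituting the second reaction function into the first: q_D = 45.5 − (1/3)(41.5 − (1/3)q_D), which gives (8/9)q_D = 95/3 ⇒ q_D = 35.625.
Then q_A = 41.5 − (1/3)·35.625 = 29.625.

35.625, 29.625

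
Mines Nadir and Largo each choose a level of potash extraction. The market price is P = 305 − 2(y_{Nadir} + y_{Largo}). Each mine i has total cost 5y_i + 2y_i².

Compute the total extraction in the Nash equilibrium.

60

Mine Nadir's profit: π = y_{Nadir}(305 − 2(y_{Nadir} + y_{Largo})) − 5y_{Nadir} − 2y_{Nadir}².
∂π/∂y_{Nadir} = 300 − 8y_{Nadir} − 2y_{Largo} = 0, so y_{Nadir} = 37.5 − 0.25y_{Largo}.
By symmetry y_{Largo} = y_{Nadir}; substituting into the reaction function, 1.25y_{Nadir} = 37.5 and y_{Nadir} = 30.
Total extraction: 30 + 30 = 60.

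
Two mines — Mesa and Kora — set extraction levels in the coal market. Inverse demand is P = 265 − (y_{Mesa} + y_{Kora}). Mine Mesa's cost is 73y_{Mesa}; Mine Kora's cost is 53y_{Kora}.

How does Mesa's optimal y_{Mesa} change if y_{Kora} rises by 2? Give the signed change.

Mine Mesa's profit: π = y_{Mesa}(265 − (y_{Mesa} + y_{Kora})) − 73y_{Mesa}.
∂π/∂y_{Mesa} = 192 − 2y_{Mesa} − y_{Kora} = 0, so y_{Mesa} = 96 − 0.5y_{Kora}.
The reaction-function slope is −0.5, so a 2-unit rise in y_{Kora} moves y_{Mesa} by −0.5 × 2 = −1. Mesa's best response falls — the actions are strategic substitutes.

-1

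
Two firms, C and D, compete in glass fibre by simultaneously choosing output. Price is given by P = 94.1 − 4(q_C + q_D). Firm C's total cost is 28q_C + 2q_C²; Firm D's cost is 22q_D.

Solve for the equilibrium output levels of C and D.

Firm C's profit: π = q_C(94.1 − 4(q_C + q_D)) − 28q_C − 2q_C².
∂π/∂q_C = 66.1 − 12q_C − 4q_D = 0, so q_C = 661/120 − (1/3)q_D.
For D: ∂π/∂q_D = 72.1 − 8q_D − 4q_C = 0 ⇒ q_D = 9.0125 − 0.5q_C.
Plugging q_D into C's best response: q_C = 661/120 − (1/3)(9.0125 − 0.5q_C) ⇒ (5/6)q_C = 601/240, so q_C = 3.005.
Then q_D = 9.0125 − 0.5·3.005 = 7.51.

3.005, 7.51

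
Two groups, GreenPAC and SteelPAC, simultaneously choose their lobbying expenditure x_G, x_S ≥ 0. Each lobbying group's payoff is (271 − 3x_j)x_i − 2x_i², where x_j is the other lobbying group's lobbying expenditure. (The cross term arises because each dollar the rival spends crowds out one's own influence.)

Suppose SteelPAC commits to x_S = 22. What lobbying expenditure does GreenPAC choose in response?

51.25

GreenPAC's payoff is (271 − 3x_S)x_G − 2x_G².
∂π/∂x_G = 271 − 3x_S − 4x_G = 0, so x_G = 67.75 − 0.75x_S.
At x_S = 22: x_G = 67.75 − 0.75·22 = 51.25.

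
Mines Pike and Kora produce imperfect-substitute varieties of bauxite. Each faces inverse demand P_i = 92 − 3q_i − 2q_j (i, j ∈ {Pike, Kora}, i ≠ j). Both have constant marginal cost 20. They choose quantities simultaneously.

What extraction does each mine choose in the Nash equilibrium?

9

Mine Pike's profit: π = q_{Pike}(92 − 3q_{Pike} − 2q_{Kora}) − 20q_{Pike}.
∂π/∂q_{Pike} = 72 − 6q_{Pike} − 2q_{Kora} = 0 ⇒ q_{Pike} = 12 − (1/3)q_{Kora}.
By symmetry q_{Kora} = q_{Pike}; substituting into the reaction function, (4/3)q_{Pike} = 12 and q_{Pike} = 9.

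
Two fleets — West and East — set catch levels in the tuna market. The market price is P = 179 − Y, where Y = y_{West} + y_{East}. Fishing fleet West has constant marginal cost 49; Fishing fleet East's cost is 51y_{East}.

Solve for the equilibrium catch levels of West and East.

44, 42

Fishing fleet West's profit: π = y_{West}(179 − (y_{West} + y_{East})) − 49y_{West}.
∂π/∂y_{West} = 130 − 2y_{West} − y_{East} = 0, so y_{West} = 65 − 0.5y_{East}.
By the same steps for East: y_{East} = 64 − 0.5y_{West}.
Plugging y_{East} into West's best response: y_{West} = 65 − 0.5(64 − 0.5y_{West}) ⇒ 0.75y_{West} = 33, so y_{West} = 44.
Then y_{East} = 64 − 0.5·44 = 42.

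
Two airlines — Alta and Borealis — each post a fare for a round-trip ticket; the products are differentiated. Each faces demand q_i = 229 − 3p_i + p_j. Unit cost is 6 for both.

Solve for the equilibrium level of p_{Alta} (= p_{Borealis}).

49.4

Alta's profit: π = (p_{Alta} − 6)(229 − 3p_{Alta} + p_{Borealis}).
∂π/∂p_{Alta} = 247 − 6p_{Alta} + p_{Borealis} = 0 ⇒ p_{Alta} = 247/6 + (1/6)p_{Borealis}.
The game is symmetric, so in equilibrium p_{Borealis} = p_{Alta}: the reaction function gives (5/6)p_{Alta} = 247/6, hence p_{Alta} = 49.4.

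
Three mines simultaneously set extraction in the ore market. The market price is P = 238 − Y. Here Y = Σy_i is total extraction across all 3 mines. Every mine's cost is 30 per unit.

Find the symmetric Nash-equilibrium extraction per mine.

52

A representative mine's profit is π_i = y_i(238 − Y) − 30y_i, with Y = y_i + Σ_{j≠i} y_j.
First-order condition: 208 − 2y_i − Σ_{j≠i} y_j = 0.
In a symmetric equilibrium every mine chooses the same y, so Σ_{j≠i} y_j = 2y. The condition becomes 208 − 4y = 0, giving y = 208/4 = 52.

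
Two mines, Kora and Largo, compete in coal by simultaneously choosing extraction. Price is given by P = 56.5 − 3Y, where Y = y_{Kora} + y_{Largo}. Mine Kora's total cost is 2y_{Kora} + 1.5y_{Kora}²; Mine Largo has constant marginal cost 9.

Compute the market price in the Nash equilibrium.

Mine Kora's profit: π = y_{Kora}(56.5 − 3(y_{Kora} + y_{Largo})) − 2y_{Kora} − 1.5y_{Kora}².
∂π/∂y_{Kora} = 54.5 − 9y_{Kora} − 3y_{Largo} = 0, so y_{Kora} = 109/18 − (1/3)y_{Largo}.
For Largo: ∂π/∂y_{Largo} = 47.5 − 6y_{Largo} − 3y_{Kora} = 0 ⇒ y_{Largo} = 95/12 − 0.5y_{Kora}.
Solving the two reaction functions simultaneously: (1 − (−1/3)(−0.5))y_{Kora} = 109/18 − (1/3)·(95/12), so (5/6)y_{Kora} = 41/12 and y_{Kora} = 4.1.
Then y_{Largo} = 95/12 − 0.5·4.1 = 88/15.
Equilibrium price: P = 56.5 − 3·(299/30) = 26.6.

26.6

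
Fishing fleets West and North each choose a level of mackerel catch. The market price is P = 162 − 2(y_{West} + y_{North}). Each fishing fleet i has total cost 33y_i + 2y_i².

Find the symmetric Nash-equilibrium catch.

12.9

Fishing fleet West's profit: π = y_{West}(162 − 2(y_{West} + y_{North})) − 33y_{West} − 2y_{West}².
∂π/∂y_{West} = 129 − 8y_{West} − 2y_{North} = 0, so y_{West} = 16.125 − 0.25y_{North}.
The game is symmetric, so in equilibrium y_{North} = y_{West}: the reaction function gives 1.25y_{West} = 16.125, hence y_{West} = 12.9.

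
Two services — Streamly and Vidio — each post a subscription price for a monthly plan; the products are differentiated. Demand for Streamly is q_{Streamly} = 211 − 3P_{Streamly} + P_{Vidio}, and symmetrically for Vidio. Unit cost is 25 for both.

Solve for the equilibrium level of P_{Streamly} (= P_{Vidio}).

Streamly's profit: π = (P_{Streamly} − 25)(211 − 3P_{Streamly} + P_{Vidio}).
∂π/∂P_{Streamly} = 286 − 6P_{Streamly} + P_{Vidio} = 0 ⇒ P_{Streamly} = 143/3 + (1/6)P_{Vidio}.
The game is symmetric, so in equilibrium P_{Vidio} = P_{Streamly}: the reaction function gives (5/6)P_{Streamly} = 143/3, hence P_{Streamly} = 57.2.

57.2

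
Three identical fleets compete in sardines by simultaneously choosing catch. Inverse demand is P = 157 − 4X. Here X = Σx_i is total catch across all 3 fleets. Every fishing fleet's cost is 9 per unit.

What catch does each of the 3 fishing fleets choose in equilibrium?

9.25

A representative fishing fleet's profit is π_i = x_i(157 − 4X) − 9x_i, with X = x_i + Σ_{j≠i} x_j.
First-order condition: 148 − 8x_i − 4Σ_{j≠i} x_j = 0.
Imposing symmetry (x_j = x for all j) turns Σ_{j≠i} x_j into 2x, so 148 = 16x and x = 9.25.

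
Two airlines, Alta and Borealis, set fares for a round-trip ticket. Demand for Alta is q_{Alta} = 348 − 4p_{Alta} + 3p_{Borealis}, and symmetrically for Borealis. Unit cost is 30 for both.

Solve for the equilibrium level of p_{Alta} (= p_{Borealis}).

93.6

Alta's profit: π = (p_{Alta} − 30)(348 − 4p_{Alta} + 3p_{Borealis}).
∂π/∂p_{Alta} = 468 − 8p_{Alta} + 3p_{Borealis} = 0 ⇒ p_{Alta} = 58.5 + 0.375p_{Borealis}.
By symmetry p_{Borealis} = p_{Alta}; substituting into the reaction function, 0.625p_{Alta} = 58.5 and p_{Alta} = 93.6.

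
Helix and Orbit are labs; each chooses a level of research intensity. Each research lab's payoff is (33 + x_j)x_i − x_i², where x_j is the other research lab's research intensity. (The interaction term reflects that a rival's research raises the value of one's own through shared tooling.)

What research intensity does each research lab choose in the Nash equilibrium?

Helix's payoff is (33 + x_O)x_H − x_H².
∂π/∂x_H = 33 + x_O − 2x_H = 0, so x_H = 16.5 + 0.5x_O.
The game is symmetric, so in equilibrium x_O = x_H: the reaction function gives 0.5x_H = 16.5, hence x_H = 33.

33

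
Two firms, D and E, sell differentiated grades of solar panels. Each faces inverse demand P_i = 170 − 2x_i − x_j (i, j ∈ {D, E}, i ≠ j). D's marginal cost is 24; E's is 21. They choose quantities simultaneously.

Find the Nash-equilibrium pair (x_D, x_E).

Firm D's profit: π = x_D(170 − 2x_D − x_E) − 24x_D.
∂π/∂x_D = 146 − 4x_D − x_E = 0 ⇒ x_D = 36.5 − 0.25x_E.
Similarly x_E = 37.25 − 0.25x_D.
Substituting the second reaction function into the first: x_D = 36.5 − 0.25(37.25 − 0.25x_D), which gives 0.9375x_D = 27.1875 ⇒ x_D = 29.
Then x_E = 37.25 − 0.25·29 = 30.

29, 30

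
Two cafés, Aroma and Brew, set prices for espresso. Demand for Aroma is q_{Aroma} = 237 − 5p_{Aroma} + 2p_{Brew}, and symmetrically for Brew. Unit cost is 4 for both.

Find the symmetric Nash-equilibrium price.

32.125

Aroma's profit: π = (p_{Aroma} − 4)(237 − 5p_{Aroma} + 2p_{Brew}).
∂π/∂p_{Aroma} = 257 − 10p_{Aroma} + 2p_{Brew} = 0 ⇒ p_{Aroma} = 25.7 + 0.2p_{Brew}.
The game is symmetric, so in equilibrium p_{Brew} = p_{Aroma}: the reaction function gives 0.8p_{Aroma} = 25.7, hence p_{Aroma} = 32.125.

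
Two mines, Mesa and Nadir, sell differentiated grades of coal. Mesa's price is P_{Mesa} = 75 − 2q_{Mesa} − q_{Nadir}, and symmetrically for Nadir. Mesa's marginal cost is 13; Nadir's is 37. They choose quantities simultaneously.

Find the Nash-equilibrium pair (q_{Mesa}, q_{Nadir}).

14, 6

Mine Mesa's profit: π = q_{Mesa}(75 − 2q_{Mesa} − q_{Nadir}) − 13q_{Mesa}.
∂π/∂q_{Mesa} = 62 − 4q_{Mesa} − q_{Nadir} = 0 ⇒ q_{Mesa} = 15.5 − 0.25q_{Nadir}.
Similarly q_{Nadir} = 9.5 − 0.25q_{Mesa}.
Plugging q_{Nadir} into Mesa's best response: q_{Mesa} = 15.5 − 0.25(9.5 − 0.25q_{Mesa}) ⇒ 0.9375q_{Mesa} = 13.125, so q_{Mesa} = 14.
Then q_{Nadir} = 9.5 − 0.25·14 = 6.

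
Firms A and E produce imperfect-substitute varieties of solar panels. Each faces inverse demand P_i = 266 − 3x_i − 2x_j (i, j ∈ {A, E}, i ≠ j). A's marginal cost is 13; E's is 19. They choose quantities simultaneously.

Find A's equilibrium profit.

Firm A's profit: π = x_A(266 − 3x_A − 2x_E) − 13x_A.
∂π/∂x_A = 253 − 6x_A − 2x_E = 0 ⇒ x_A = 253/6 − (1/3)x_E.
Similarly x_E = 247/6 − (1/3)x_A.
Plugging x_E into A's best response: x_A = 253/6 − (1/3)(247/6 − (1/3)x_A) ⇒ (8/9)x_A = 256/9, so x_A = 32.
Then x_E = 247/6 − (1/3)·32 = 30.5.
P_A = 266 − 3·32 − 2·30.5 = 109.
Profit = (109 − 13)·32 = 3072.

3072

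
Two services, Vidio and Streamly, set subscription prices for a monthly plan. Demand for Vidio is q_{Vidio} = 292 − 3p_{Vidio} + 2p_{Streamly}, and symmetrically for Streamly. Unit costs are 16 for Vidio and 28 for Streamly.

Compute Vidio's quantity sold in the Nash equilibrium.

Vidio's profit: π = (p_{Vidio} − 16)(292 − 3p_{Vidio} + 2p_{Streamly}).
∂π/∂p_{Vidio} = 340 − 6p_{Vidio} + 2p_{Streamly} = 0 ⇒ p_{Vidio} = 170/3 + (1/3)p_{Streamly}.
Similarly p_{Streamly} = 188/3 + (1/3)p_{Vidio}.
Substituting the second reaction function into the first: p_{Vidio} = 170/3 + (1/3)(188/3 + (1/3)p_{Vidio}), which gives (8/9)p_{Vidio} = 698/9 ⇒ p_{Vidio} = 87.25.
Then p_{Streamly} = 188/3 + (1/3)·87.25 = 91.75.
q_{Vidio} = 292 − 3·87.25 + 2·91.75 = 213.75.

213.75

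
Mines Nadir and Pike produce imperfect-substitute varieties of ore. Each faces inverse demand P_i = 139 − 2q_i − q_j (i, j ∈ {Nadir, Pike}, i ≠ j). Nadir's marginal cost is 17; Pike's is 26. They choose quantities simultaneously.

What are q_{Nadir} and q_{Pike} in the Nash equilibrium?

25, 22

Mine Nadir's profit: π = q_{Nadir}(139 − 2q_{Nadir} − q_{Pike}) − 17q_{Nadir}.
∂π/∂q_{Nadir} = 122 − 4q_{Nadir} − q_{Pike} = 0 ⇒ q_{Nadir} = 30.5 − 0.25q_{Pike}.
Similarly q_{Pike} = 28.25 − 0.25q_{Nadir}.
Solving the two reaction functions simultaneously: (1 − (−0.25)(−0.25))q_{Nadir} = 30.5 − 0.25·28.25, so 0.9375q_{Nadir} = 23.4375 and q_{Nadir} = 25.
Then q_{Pike} = 28.25 − 0.25·25 = 22.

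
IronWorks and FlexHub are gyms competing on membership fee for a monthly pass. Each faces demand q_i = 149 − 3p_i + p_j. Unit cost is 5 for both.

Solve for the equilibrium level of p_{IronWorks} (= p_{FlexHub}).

IronWorks's profit: π = (p_{IronWorks} − 5)(149 − 3p_{IronWorks} + p_{FlexHub}).
∂π/∂p_{IronWorks} = 164 − 6p_{IronWorks} + p_{FlexHub} = 0 ⇒ p_{IronWorks} = 82/3 + (1/6)p_{FlexHub}.
Setting p_{IronWorks} = p_{FlexHub} in the reaction function: p_{IronWorks} = 82/3 + (1/6)p_{IronWorks}, so p_{IronWorks} = (82/3) / (5/6) = 32.8.

32.8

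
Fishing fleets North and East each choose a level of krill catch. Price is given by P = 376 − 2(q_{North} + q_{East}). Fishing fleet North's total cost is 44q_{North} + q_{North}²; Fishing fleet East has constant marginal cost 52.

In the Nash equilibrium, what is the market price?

Fishing fleet North's profit: π = q_{North}(376 − 2(q_{North} + q_{East})) − 44q_{North} − q_{North}².
∂π/∂q_{North} = 332 − 6q_{North} − 2q_{East} = 0, so q_{North} = 166/3 − (1/3)q_{East}.
For East: ∂π/∂q_{East} = 324 − 4q_{East} − 2q_{North} = 0 ⇒ q_{East} = 81 − 0.5q_{North}.
Solving the two reaction functions simultaneously: (1 − (−1/3)(−0.5))q_{North} = 166/3 − (1/3)·81, so (5/6)q_{North} = 85/3 and q_{North} = 34.
Then q_{East} = 81 − 0.5·34 = 64.
Equilibrium price: P = 376 − 2·98 = 180.

180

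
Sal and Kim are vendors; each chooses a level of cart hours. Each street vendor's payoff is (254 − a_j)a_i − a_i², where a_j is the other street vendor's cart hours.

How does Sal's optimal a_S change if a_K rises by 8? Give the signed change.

-4

Sal's payoff is (254 − a_K)a_S − a_S².
∂π/∂a_S = 254 − a_K − 2a_S = 0, so a_S = 127 − 0.5a_K.
The reaction-function slope is −0.5, so an 8-unit rise in a_K moves a_S by −0.5 × 8 = −4. Sal's best response falls — the actions are strategic substitutes.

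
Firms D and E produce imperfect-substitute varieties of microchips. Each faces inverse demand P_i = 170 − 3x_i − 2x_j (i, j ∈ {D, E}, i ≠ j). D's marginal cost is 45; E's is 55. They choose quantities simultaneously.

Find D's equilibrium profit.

792.1875

Firm D's profit: π = x_D(170 − 3x_D − 2x_E) − 45x_D.
∂π/∂x_D = 125 − 6x_D − 2x_E = 0 ⇒ x_D = 125/6 − (1/3)x_E.
Similarly x_E = 115/6 − (1/3)x_D.
Plugging x_E into D's best response: x_D = 125/6 − (1/3)(115/6 − (1/3)x_D) ⇒ (8/9)x_D = 130/9, so x_D = 16.25.
Then x_E = 115/6 − (1/3)·16.25 = 13.75.
P_D = 170 − 3·16.25 − 2·13.75 = 93.75.
Profit = (93.75 − 45)·16.25 = 792.1875.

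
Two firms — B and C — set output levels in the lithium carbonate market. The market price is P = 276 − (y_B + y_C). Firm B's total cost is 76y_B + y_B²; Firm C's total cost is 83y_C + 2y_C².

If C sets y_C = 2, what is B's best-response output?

49.5

Firm B's profit: π = y_B(276 − (y_B + y_C)) − 76y_B − y_B².
∂π/∂y_B = 200 − 4y_B − y_C = 0, so y_B = 50 − 0.25y_C.
At y_C = 2: y_B = 50 − 0.25·2 = 49.5.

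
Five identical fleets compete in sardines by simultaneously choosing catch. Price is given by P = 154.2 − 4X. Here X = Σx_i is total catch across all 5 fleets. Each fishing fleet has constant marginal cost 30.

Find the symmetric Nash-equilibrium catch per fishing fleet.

A representative fishing fleet's profit is π_i = x_i(154.2 − 4X) − 30x_i, with X = x_i + Σ_{j≠i} x_j.
First-order condition: 124.2 − 8x_i − 4Σ_{j≠i} x_j = 0.
Imposing symmetry (x_j = x for all j) turns Σ_{j≠i} x_j into 4x, so 124.2 = 24x and x = 5.175.

5.175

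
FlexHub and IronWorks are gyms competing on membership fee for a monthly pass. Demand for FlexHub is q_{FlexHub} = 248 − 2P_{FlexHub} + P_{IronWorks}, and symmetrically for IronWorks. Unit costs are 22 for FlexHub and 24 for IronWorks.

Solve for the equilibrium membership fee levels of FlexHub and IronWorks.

FlexHub's profit: π = (P_{FlexHub} − 22)(248 − 2P_{FlexHub} + P_{IronWorks}).
∂π/∂P_{FlexHub} = 292 − 4P_{FlexHub} + P_{IronWorks} = 0 ⇒ P_{FlexHub} = 73 + 0.25P_{IronWorks}.
Similarly P_{IronWorks} = 74 + 0.25P_{FlexHub}.
Plugging P_{IronWorks} into FlexHub's best response: P_{FlexHub} = 73 + 0.25(74 + 0.25P_{FlexHub}) ⇒ 0.9375P_{FlexHub} = 91.5, so P_{FlexHub} = 97.6.
Then P_{IronWorks} = 74 + 0.25·97.6 = 98.4.

97.6, 98.4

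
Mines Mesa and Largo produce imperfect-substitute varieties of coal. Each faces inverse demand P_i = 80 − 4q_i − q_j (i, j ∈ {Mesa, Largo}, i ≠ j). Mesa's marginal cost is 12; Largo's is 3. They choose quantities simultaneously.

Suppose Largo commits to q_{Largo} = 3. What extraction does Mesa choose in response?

Mine Mesa's profit: π = q_{Mesa}(80 − 4q_{Mesa} − q_{Largo}) − 12q_{Mesa}.
∂π/∂q_{Mesa} = 68 − 8q_{Mesa} − q_{Largo} = 0 ⇒ q_{Mesa} = 8.5 − 0.125q_{Largo}.
At q_{Largo} = 3: q_{Mesa} = 8.5 − 0.125·3 = 8.125.

8.125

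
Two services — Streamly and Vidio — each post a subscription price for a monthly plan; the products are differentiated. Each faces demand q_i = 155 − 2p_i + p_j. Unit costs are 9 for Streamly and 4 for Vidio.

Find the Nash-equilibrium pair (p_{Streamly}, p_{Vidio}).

Streamly's profit: π = (p_{Streamly} − 9)(155 − 2p_{Streamly} + p_{Vidio}).
∂π/∂p_{Streamly} = 173 − 4p_{Streamly} + p_{Vidio} = 0 ⇒ p_{Streamly} = 43.25 + 0.25p_{Vidio}.
Similarly p_{Vidio} = 40.75 + 0.25p_{Streamly}.
Solving the two reaction functions simultaneously: (1 − (0.25)(0.25))p_{Streamly} = 43.25 + 0.25·40.75, so 0.9375p_{Streamly} = 53.4375 and p_{Streamly} = 57.
Then p_{Vidio} = 40.75 + 0.25·57 = 55.

57, 55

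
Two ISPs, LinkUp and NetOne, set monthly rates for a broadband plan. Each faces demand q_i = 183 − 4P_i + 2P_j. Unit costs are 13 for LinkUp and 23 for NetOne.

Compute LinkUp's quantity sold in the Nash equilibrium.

110

LinkUp's profit: π = (P_{LinkUp} − 13)(183 − 4P_{LinkUp} + 2P_{NetOne}).
∂π/∂P_{LinkUp} = 235 − 8P_{LinkUp} + 2P_{NetOne} = 0 ⇒ P_{LinkUp} = 29.375 + 0.25P_{NetOne}.
Similarly P_{NetOne} = 34.375 + 0.25P_{LinkUp}.
Plugging P_{NetOne} into LinkUp's best response: P_{LinkUp} = 29.375 + 0.25(34.375 + 0.25P_{LinkUp}) ⇒ 0.9375P_{LinkUp} = 1215/32, so P_{LinkUp} = 40.5.
Then P_{NetOne} = 34.375 + 0.25·40.5 = 44.5.
q_{LinkUp} = 183 − 4·40.5 + 2·44.5 = 110.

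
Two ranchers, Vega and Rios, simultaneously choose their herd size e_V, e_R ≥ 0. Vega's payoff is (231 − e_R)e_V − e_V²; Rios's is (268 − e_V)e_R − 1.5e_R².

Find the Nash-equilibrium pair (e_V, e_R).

Expanding Vega's payoff: 231e_V − e_Re_V − e_V².
∂π/∂e_V = 231 − e_R − 2e_V = 0, so e_V = 115.5 − 0.5e_R.
Likewise for Rios: e_R = 268/3 − (1/3)e_V.
Plugging e_R into Vega's best response: e_V = 115.5 − 0.5(268/3 − (1/3)e_V) ⇒ (5/6)e_V = 425/6, so e_V = 85.
Then e_R = 268/3 − (1/3)·85 = 61.

85, 61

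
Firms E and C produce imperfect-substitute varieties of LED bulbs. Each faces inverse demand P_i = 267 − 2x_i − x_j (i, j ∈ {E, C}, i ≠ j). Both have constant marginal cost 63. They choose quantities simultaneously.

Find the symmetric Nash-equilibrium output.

Firm E's profit: π = x_E(267 − 2x_E − x_C) − 63x_E.
∂π/∂x_E = 204 − 4x_E − x_C = 0 ⇒ x_E = 51 − 0.25x_C.
The game is symmetric, so in equilibrium x_C = x_E: the reaction function gives 1.25x_E = 51, hence x_E = 40.8.

40.8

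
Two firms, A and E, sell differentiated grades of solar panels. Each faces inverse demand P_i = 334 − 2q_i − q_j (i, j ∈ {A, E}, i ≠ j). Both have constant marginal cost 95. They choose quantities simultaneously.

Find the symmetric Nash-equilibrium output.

Firm A's profit: π = q_A(334 − 2q_A − q_E) − 95q_A.
∂π/∂q_A = 239 − 4q_A − q_E = 0 ⇒ q_A = 59.75 − 0.25q_E.
Setting q_A = q_E in the reaction function: q_A = 59.75 − 0.25q_A, so q_A = 59.75 / 1.25 = 47.8.

47.8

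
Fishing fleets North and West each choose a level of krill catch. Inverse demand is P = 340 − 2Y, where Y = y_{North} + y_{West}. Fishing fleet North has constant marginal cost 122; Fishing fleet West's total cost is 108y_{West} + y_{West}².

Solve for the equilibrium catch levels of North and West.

42.2, 24.6

Fishing fleet North's profit: π = y_{North}(340 − 2(y_{North} + y_{West})) − 122y_{North}.
∂π/∂y_{North} = 218 − 4y_{North} − 2y_{West} = 0, so y_{North} = 54.5 − 0.5y_{West}.
For West: ∂π/∂y_{West} = 232 − 6y_{West} − 2y_{North} = 0 ⇒ y_{West} = 116/3 − (1/3)y_{North}.
Solving the two reaction functions simultaneously: (1 − (−0.5)(−1/3))y_{North} = 54.5 − 0.5·(116/3), so (5/6)y_{North} = 211/6 and y_{North} = 42.2.
Then y_{West} = 116/3 − (1/3)·42.2 = 24.6.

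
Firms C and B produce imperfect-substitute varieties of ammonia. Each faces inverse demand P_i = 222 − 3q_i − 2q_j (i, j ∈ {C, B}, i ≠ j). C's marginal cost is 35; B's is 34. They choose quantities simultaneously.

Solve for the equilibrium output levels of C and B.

23.3125, 23.5625

Firm C's profit: π = q_C(222 − 3q_C − 2q_B) − 35q_C.
∂π/∂q_C = 187 − 6q_C − 2q_B = 0 ⇒ q_C = 187/6 − (1/3)q_B.
Similarly q_B = 94/3 − (1/3)q_C.
Substituting the second reaction function into the first: q_C = 187/6 − (1/3)(94/3 − (1/3)q_C), which gives (8/9)q_C = 373/18 ⇒ q_C = 23.3125.
Then q_B = 94/3 − (1/3)·23.3125 = 23.5625.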